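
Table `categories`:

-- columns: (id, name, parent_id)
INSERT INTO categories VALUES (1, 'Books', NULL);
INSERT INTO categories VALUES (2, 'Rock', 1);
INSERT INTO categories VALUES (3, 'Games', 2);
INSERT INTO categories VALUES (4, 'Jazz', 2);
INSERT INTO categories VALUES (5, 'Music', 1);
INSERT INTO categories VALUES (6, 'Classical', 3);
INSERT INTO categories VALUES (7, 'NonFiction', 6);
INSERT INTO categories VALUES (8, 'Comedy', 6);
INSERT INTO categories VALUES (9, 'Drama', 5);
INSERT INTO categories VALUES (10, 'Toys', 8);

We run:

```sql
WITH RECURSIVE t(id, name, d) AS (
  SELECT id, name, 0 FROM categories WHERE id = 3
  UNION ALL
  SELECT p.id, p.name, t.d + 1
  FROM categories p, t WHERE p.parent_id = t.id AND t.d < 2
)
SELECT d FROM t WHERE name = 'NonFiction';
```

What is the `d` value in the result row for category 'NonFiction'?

Base: id=3 (Games) at d 0.
Iteration 1: rows with parent_id in {3} -> Classical (id 6, d 1).
Iteration 2: rows with parent_id in {6} -> NonFiction (id 7, d 2), Comedy (id 8, d 2).
Iteration 3: d < 2 fails for all current rows; recursion stops.

2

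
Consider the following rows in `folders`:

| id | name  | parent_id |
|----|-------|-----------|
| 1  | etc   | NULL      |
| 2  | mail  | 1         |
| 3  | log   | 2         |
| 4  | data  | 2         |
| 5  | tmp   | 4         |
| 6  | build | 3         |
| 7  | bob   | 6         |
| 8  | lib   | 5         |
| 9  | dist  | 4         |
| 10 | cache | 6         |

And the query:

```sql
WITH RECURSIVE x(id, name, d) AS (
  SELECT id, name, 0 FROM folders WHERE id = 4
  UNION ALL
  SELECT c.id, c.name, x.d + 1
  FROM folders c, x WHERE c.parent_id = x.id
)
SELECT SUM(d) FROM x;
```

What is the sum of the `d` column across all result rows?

Base: id=4 (data) at d 0.
Iteration 1: rows with parent_id in {4} -> tmp (id 5, d 1), dist (id 9, d 1).
Iteration 2: rows with parent_id in {5,9} -> lib (id 8, d 2).
Iteration 3: no rows with parent_id in {8}; recursion stops.
SUM(d) = 0 + 1 + 1 + 2 = 4.

4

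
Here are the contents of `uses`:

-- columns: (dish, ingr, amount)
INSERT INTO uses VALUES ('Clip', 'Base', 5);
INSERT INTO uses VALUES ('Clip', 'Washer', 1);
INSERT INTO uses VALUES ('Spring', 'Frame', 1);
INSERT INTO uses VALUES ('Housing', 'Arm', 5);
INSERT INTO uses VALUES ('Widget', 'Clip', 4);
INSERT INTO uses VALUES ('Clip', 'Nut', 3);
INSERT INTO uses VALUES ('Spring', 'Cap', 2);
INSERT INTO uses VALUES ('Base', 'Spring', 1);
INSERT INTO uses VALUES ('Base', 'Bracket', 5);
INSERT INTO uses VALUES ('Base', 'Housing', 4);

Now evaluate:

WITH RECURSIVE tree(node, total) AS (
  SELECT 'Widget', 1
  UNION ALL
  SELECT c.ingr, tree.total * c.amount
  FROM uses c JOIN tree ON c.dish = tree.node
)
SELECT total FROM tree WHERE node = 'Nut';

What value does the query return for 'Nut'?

Base: (Widget, total=1).
Iteration 1: components of {Widget} -> Clip = 1*4 = 4.
Iteration 2: components of {Clip} -> Base = 4*5 = 20, Nut = 4*3 = 12, Washer = 4*1 = 4.
Iteration 3: components of {Base,Nut,Washer} -> Bracket = 20*5 = 100, Housing = 20*4 = 80, Spring = 20*1 = 20.
Iteration 4: components of {Bracket,Housing,Spring} -> Arm = 80*5 = 400, Cap = 20*2 = 40, Frame = 20*1 = 20.
Iteration 5: no further components; recursion stops.

12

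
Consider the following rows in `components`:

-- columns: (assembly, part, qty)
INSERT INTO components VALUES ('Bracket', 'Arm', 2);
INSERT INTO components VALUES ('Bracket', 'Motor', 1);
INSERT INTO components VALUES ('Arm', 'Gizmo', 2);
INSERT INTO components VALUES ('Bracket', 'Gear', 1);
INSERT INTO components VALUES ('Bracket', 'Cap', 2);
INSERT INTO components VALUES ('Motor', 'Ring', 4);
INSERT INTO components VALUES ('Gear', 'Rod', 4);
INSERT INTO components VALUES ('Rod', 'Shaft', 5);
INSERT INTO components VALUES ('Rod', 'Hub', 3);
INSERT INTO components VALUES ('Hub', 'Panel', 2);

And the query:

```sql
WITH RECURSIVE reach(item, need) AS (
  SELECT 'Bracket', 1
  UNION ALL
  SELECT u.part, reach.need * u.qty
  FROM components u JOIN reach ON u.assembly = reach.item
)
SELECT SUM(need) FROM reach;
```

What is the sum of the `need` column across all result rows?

Base: (Bracket, need=1).
Iteration 1: components of {Bracket} -> Arm = 1*2 = 2, Cap = 1*2 = 2, Gear = 1*1 = 1, Motor = 1*1 = 1.
Iteration 2: components of {Arm,Cap,Gear,Motor} -> Gizmo = 2*2 = 4, Ring = 1*4 = 4, Rod = 1*4 = 4.
Iteration 3: components of {Gizmo,Ring,Rod} -> Hub = 4*3 = 12, Shaft = 4*5 = 20.
Iteration 4: components of {Hub,Shaft} -> Panel = 12*2 = 24.
Iteration 5: no further components; recursion stops.
SUM(need) = 1 + 2 + 1 + 1 + 2 + 4 + 4 + 4 + 20 + 12 + 24 = 75.

75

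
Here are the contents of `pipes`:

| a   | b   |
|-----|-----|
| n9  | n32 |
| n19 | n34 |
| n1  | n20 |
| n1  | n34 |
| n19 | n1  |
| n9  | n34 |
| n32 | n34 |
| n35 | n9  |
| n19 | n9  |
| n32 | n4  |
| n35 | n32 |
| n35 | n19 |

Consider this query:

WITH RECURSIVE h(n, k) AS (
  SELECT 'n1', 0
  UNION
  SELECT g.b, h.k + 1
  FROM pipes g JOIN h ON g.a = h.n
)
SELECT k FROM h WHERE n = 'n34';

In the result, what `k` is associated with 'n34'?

1

Base: (n1, k=0).
Iteration 1: edges from {n1} -> (n20, k=1), (n34, k=1).
Iteration 2: no outgoing edges from {n20,n34}; recursion stops.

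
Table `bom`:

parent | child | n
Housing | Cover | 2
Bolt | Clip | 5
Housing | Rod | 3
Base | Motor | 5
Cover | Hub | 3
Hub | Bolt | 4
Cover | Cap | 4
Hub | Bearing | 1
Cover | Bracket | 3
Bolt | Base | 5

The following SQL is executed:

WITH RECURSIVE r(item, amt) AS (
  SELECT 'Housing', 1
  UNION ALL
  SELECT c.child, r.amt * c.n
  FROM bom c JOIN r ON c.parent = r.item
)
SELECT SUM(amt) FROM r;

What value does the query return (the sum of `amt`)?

896

Base: (Housing, amt=1).
Iteration 1: components of {Housing} -> Cover = 1*2 = 2, Rod = 1*3 = 3.
Iteration 2: components of {Cover,Rod} -> Bracket = 2*3 = 6, Cap = 2*4 = 8, Hub = 2*3 = 6.
Iteration 3: components of {Bracket,Cap,Hub} -> Bearing = 6*1 = 6, Bolt = 6*4 = 24.
Iteration 4: components of {Bearing,Bolt} -> Base = 24*5 = 120, Clip = 24*5 = 120.
Iteration 5: components of {Base,Clip} -> Motor = 120*5 = 600.
Iteration 6: no further components; recursion stops.
SUM(amt) = 1 + 2 + 3 + 6 + 8 + 6 + 24 + 6 + 120 + 120 + 600 = 896.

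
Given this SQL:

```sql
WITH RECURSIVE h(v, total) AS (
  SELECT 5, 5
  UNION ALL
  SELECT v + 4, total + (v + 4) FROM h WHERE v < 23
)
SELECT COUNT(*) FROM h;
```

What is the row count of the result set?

Base: v=5, total=5.
Iteration 1: 5 < 23 holds -> v = 5 + 4 = 9, total = 5 + 9 = 14.
Iteration 2: 9 < 23 holds -> v = 9 + 4 = 13, total = 14 + 13 = 27.
Iteration 3: 13 < 23 holds -> v = 13 + 4 = 17, total = 27 + 17 = 44.
Iteration 4: 17 < 23 holds -> v = 17 + 4 = 21, total = 44 + 21 = 65.
Iteration 5: 21 < 23 holds -> v = 21 + 4 = 25, total = 65 + 25 = 90.
Iteration 6: 25 < 23 fails; recursion stops.
Total rows emitted: 6.

6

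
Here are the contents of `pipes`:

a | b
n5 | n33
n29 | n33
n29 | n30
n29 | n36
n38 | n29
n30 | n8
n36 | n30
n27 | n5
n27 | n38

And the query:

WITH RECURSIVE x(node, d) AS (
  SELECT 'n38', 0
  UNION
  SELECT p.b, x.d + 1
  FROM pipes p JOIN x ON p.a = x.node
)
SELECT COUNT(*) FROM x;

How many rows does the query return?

Base: (n38, d=0).
Iteration 1: edges from {n38} -> (n29, d=1).
Iteration 2: edges from {n29} -> (n30, d=2), (n33, d=2), (n36, d=2).
Iteration 3: edges from {n30,n33,n36} -> (n30, d=3), (n8, d=3).
Iteration 4: edges from {n30,n8} -> (n8, d=4).
Iteration 5: no outgoing edges from {n8}; recursion stops.
Total rows emitted: 8.

8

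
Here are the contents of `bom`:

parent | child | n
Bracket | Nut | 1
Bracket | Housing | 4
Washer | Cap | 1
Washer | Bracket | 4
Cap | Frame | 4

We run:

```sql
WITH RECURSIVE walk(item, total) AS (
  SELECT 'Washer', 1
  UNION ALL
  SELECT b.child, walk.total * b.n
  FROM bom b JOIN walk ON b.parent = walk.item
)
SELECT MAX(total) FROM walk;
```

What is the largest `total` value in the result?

Base: (Washer, total=1).
Iteration 1: components of {Washer} -> Bracket = 1*4 = 4, Cap = 1*1 = 1.
Iteration 2: components of {Bracket,Cap} -> Frame = 1*4 = 4, Housing = 4*4 = 16, Nut = 4*1 = 4.
Iteration 3: no further components; recursion stops.
total values: 1, 1, 4, 4, 16, 4; the maximum is 16.

16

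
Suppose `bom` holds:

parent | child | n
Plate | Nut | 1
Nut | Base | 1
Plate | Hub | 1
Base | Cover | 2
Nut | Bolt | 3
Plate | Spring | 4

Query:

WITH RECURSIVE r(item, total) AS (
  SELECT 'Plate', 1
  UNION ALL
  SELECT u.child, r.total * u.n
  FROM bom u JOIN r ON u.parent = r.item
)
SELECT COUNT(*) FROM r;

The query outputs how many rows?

7

Base: (Plate, total=1).
Iteration 1: components of {Plate} -> Hub = 1*1 = 1, Nut = 1*1 = 1, Spring = 1*4 = 4.
Iteration 2: components of {Hub,Nut,Spring} -> Base = 1*1 = 1, Bolt = 1*3 = 3.
Iteration 3: components of {Base,Bolt} -> Cover = 1*2 = 2.
Iteration 4: no further components; recursion stops.
Total rows emitted: 7.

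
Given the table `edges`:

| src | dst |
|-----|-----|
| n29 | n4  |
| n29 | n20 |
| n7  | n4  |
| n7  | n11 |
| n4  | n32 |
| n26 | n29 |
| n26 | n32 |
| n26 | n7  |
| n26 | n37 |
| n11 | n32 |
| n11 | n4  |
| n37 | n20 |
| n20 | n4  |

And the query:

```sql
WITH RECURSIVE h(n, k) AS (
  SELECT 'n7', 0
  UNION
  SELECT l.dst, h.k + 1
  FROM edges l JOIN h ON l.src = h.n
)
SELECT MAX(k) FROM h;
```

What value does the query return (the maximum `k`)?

3

Base: (n7, k=0).
Iteration 1: edges from {n7} -> (n11, k=1), (n4, k=1).
Iteration 2: edges from {n11,n4} -> (n32, k=2), (n4, k=2). [UNION drops 1 duplicate row(s)]
Iteration 3: edges from {n32,n4} -> (n32, k=3).
Iteration 4: no outgoing edges from {n32}; recursion stops.
k values: 0, 1, 1, 2, 2, 3; the maximum is 3.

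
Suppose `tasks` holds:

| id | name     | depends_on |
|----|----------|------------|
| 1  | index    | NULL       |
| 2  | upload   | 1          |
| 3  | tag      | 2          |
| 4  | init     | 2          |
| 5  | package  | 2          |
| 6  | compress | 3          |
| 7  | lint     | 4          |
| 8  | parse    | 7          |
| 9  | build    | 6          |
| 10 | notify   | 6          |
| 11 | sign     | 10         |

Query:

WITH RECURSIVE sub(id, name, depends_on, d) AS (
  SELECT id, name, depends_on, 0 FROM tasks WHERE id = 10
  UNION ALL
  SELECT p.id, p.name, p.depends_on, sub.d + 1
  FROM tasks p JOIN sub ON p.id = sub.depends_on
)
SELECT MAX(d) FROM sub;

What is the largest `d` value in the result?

Base: id=10 (notify), depends_on=6, d 0.
Iteration 1: join on id=6 -> compress (id 6, depends_on=3, d 1).
Iteration 2: join on id=3 -> tag (id 3, depends_on=2, d 2).
Iteration 3: join on id=2 -> upload (id 2, depends_on=1, d 3).
Iteration 4: join on id=1 -> index (id 1, depends_on=NULL, d 4).
Iteration 5: depends_on is NULL; no match; recursion stops.
d values: 0, 1, 2, 3, 4; the maximum is 4.

4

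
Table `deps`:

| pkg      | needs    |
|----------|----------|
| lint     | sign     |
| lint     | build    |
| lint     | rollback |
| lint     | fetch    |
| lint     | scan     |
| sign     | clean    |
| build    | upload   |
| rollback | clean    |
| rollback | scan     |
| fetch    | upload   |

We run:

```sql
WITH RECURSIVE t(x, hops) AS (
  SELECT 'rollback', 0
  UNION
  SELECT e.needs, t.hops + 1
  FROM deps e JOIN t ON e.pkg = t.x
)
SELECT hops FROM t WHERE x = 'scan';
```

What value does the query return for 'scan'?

1

Base: (rollback, hops=0).
Iteration 1: edges from {rollback} -> (clean, hops=1), (scan, hops=1).
Iteration 2: no outgoing edges from {clean,scan}; recursion stops.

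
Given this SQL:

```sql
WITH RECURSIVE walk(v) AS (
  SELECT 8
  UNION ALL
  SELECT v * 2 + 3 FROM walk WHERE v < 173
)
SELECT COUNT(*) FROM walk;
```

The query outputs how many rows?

Base: v=8.
Iteration 1: 8 < 173 holds -> v = 8 * 2 + 3 = 19.
Iteration 2: 19 < 173 holds -> v = 19 * 2 + 3 = 41.
Iteration 3: 41 < 173 holds -> v = 41 * 2 + 3 = 85.
Iteration 4: 85 < 173 holds -> v = 85 * 2 + 3 = 173.
Iteration 5: 173 < 173 fails; recursion stops.
Total rows emitted: 5.

5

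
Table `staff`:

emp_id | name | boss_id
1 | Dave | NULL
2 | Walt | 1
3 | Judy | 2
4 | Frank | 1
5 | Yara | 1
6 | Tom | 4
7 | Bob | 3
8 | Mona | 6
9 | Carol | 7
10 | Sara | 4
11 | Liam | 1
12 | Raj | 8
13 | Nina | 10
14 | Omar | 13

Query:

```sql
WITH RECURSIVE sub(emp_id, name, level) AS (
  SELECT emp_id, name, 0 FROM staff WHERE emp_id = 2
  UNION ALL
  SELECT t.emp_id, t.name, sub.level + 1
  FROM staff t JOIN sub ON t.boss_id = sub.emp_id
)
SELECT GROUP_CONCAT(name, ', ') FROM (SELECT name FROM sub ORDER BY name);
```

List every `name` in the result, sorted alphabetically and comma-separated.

Base: emp_id=2 (Walt) at level 0.
Iteration 1: rows with boss_id in {2} -> Judy (id 3, level 1).
Iteration 2: rows with boss_id in {3} -> Bob (id 7, level 2).
Iteration 3: rows with boss_id in {7} -> Carol (id 9, level 3).
Iteration 4: no rows with boss_id in {9}; recursion stops.

Bob, Carol, Judy, Walt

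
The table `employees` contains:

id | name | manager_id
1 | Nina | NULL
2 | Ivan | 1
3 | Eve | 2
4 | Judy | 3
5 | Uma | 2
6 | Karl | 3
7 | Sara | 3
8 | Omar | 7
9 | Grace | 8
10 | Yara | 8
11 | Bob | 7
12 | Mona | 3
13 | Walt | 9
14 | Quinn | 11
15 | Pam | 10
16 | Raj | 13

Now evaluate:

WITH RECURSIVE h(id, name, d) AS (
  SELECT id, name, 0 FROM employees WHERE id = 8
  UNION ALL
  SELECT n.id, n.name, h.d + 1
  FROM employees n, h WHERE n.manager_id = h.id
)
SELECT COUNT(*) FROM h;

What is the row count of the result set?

6

Base: id=8 (Omar) at d 0.
Iteration 1: rows with manager_id in {8} -> Grace (id 9, d 1), Yara (id 10, d 1).
Iteration 2: rows with manager_id in {9,10} -> Walt (id 13, d 2), Pam (id 15, d 2).
Iteration 3: rows with manager_id in {13,15} -> Raj (id 16, d 3).
Iteration 4: no rows with manager_id in {16}; recursion stops.
Total rows emitted: 6.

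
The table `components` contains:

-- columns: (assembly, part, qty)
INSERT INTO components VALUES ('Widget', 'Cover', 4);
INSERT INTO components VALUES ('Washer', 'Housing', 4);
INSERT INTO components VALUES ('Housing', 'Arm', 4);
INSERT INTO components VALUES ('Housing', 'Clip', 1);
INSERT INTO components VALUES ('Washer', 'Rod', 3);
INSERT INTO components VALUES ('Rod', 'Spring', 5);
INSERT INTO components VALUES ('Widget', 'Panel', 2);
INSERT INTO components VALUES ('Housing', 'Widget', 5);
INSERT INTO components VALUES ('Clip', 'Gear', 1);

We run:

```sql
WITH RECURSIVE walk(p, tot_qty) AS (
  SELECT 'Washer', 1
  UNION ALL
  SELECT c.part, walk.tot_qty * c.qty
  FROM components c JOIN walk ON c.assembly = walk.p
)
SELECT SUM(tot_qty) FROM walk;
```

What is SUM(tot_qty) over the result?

187

Base: (Washer, tot_qty=1).
Iteration 1: components of {Washer} -> Housing = 1*4 = 4, Rod = 1*3 = 3.
Iteration 2: components of {Housing,Rod} -> Arm = 4*4 = 16, Clip = 4*1 = 4, Spring = 3*5 = 15, Widget = 4*5 = 20.
Iteration 3: components of {Arm,Clip,Spring,Widget} -> Cover = 20*4 = 80, Gear = 4*1 = 4, Panel = 20*2 = 40.
Iteration 4: no further components; recursion stops.
SUM(tot_qty) = 1 + 4 + 3 + 4 + 16 + 20 + 15 + 4 + 80 + 40 = 187.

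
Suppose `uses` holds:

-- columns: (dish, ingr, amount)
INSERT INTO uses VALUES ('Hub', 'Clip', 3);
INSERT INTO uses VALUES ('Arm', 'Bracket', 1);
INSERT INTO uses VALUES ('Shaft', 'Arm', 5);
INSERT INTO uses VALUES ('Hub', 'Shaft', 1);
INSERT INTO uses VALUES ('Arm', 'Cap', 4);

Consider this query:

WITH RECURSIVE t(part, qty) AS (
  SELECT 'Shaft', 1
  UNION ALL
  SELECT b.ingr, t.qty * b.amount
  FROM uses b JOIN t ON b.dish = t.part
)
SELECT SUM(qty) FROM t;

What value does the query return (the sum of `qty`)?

Base: (Shaft, qty=1).
Iteration 1: components of {Shaft} -> Arm = 1*5 = 5.
Iteration 2: components of {Arm} -> Bracket = 5*1 = 5, Cap = 5*4 = 20.
Iteration 3: no further components; recursion stops.
SUM(qty) = 1 + 5 + 5 + 20 = 31.

31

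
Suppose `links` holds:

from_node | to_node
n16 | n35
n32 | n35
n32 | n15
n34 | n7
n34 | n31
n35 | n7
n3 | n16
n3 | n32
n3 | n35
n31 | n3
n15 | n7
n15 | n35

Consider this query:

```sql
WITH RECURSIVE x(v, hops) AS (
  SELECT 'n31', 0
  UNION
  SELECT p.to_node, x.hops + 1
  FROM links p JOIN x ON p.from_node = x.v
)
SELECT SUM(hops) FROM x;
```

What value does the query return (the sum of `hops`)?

29

Base: (n31, hops=0).
Iteration 1: edges from {n31} -> (n3, hops=1).
Iteration 2: edges from {n3} -> (n16, hops=2), (n32, hops=2), (n35, hops=2).
Iteration 3: edges from {n16,n32,n35} -> (n15, hops=3), (n35, hops=3), (n7, hops=3). [UNION drops 1 duplicate row(s)]
Iteration 4: edges from {n15,n35,n7} -> (n35, hops=4), (n7, hops=4). [UNION drops 1 duplicate row(s)]
Iteration 5: edges from {n35,n7} -> (n7, hops=5).
Iteration 6: no outgoing edges from {n7}; recursion stops.
SUM(hops) = 0 + 1 + 2 + 2 + 2 + 3 + 3 + 3 + 4 + 4 + 5 = 29.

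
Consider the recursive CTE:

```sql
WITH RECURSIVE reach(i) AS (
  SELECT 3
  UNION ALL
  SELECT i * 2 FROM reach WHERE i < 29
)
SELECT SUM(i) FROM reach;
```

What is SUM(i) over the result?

Base: i=3.
Iteration 1: 3 < 29 holds -> i = 3 * 2 = 6.
Iteration 2: 6 < 29 holds -> i = 6 * 2 = 12.
Iteration 3: 12 < 29 holds -> i = 12 * 2 = 24.
Iteration 4: 24 < 29 holds -> i = 24 * 2 = 48.
Iteration 5: 48 < 29 fails; recursion stops.
SUM(i) = 3 + 6 + 12 + 24 + 48 = 93.

93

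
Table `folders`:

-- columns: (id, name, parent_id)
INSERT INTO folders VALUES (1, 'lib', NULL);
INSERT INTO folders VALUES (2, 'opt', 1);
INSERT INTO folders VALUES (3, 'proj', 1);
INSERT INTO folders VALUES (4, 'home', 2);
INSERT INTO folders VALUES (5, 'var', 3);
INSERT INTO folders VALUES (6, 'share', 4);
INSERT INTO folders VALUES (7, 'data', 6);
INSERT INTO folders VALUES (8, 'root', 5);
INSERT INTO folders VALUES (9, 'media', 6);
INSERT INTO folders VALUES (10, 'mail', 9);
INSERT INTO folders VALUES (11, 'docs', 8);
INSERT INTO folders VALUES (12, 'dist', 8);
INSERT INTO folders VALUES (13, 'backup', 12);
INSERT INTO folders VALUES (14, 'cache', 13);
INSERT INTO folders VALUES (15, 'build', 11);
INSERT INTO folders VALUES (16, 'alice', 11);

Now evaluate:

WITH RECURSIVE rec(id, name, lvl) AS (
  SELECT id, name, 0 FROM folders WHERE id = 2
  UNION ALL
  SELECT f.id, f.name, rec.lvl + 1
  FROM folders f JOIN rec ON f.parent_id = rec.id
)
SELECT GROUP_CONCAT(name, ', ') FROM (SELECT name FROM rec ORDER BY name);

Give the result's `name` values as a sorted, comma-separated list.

data, home, mail, media, opt, share

Base: id=2 (opt) at lvl 0.
Iteration 1: rows with parent_id in {2} -> home (id 4, lvl 1).
Iteration 2: rows with parent_id in {4} -> share (id 6, lvl 2).
Iteration 3: rows with parent_id in {6} -> data (id 7, lvl 3), media (id 9, lvl 3).
Iteration 4: rows with parent_id in {7,9} -> mail (id 10, lvl 4).
Iteration 5: no rows with parent_id in {10}; recursion stops.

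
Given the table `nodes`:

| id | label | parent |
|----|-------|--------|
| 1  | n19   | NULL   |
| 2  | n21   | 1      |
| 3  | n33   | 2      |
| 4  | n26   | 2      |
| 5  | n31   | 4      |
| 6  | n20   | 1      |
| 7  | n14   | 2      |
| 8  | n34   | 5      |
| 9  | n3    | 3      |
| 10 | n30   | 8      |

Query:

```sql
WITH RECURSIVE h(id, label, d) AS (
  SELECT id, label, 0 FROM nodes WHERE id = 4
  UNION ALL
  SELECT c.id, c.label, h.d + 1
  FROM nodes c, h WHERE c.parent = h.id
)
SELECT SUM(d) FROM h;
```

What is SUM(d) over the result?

6

Base: id=4 (n26) at d 0.
Iteration 1: rows with parent in {4} -> n31 (id 5, d 1).
Iteration 2: rows with parent in {5} -> n34 (id 8, d 2).
Iteration 3: rows with parent in {8} -> n30 (id 10, d 3).
Iteration 4: no rows with parent in {10}; recursion stops.
SUM(d) = 0 + 1 + 2 + 3 = 6.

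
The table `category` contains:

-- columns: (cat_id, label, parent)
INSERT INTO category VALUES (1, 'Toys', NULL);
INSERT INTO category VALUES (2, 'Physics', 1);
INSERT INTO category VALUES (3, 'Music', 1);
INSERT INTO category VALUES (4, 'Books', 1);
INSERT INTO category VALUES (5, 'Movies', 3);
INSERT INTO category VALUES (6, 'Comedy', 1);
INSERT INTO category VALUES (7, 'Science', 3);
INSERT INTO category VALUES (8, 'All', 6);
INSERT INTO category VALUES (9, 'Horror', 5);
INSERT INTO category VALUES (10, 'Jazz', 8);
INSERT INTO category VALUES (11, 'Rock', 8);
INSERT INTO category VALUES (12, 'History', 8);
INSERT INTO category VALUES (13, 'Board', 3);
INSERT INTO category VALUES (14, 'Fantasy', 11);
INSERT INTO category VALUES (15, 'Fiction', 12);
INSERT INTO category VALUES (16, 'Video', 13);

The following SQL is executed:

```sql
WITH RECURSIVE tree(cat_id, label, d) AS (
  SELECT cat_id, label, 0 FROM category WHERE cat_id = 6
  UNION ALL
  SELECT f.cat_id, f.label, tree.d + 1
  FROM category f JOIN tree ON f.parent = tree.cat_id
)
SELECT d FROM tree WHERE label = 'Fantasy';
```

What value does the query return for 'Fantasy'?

Base: cat_id=6 (Comedy) at d 0.
Iteration 1: rows with parent in {6} -> All (id 8, d 1).
Iteration 2: rows with parent in {8} -> Jazz (id 10, d 2), Rock (id 11, d 2), History (id 12, d 2).
Iteration 3: rows with parent in {10,11,12} -> Fantasy (id 14, d 3), Fiction (id 15, d 3).
Iteration 4: no rows with parent in {14,15}; recursion stops.

3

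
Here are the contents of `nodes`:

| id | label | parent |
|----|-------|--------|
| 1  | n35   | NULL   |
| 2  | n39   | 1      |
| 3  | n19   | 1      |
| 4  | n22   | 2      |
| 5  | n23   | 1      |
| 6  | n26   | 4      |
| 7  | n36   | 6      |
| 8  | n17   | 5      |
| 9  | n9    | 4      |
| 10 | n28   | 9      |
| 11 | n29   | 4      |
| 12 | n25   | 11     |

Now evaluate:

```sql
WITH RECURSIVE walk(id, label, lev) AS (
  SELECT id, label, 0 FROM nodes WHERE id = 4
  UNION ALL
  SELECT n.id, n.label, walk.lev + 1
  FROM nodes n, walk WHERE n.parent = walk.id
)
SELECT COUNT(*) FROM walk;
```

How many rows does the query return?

Base: id=4 (n22) at lev 0.
Iteration 1: rows with parent in {4} -> n26 (id 6, lev 1), n9 (id 9, lev 1), n29 (id 11, lev 1).
Iteration 2: rows with parent in {6,9,11} -> n36 (id 7, lev 2), n28 (id 10, lev 2), n25 (id 12, lev 2).
Iteration 3: no rows with parent in {7,10,12}; recursion stops.
Total rows emitted: 7.

7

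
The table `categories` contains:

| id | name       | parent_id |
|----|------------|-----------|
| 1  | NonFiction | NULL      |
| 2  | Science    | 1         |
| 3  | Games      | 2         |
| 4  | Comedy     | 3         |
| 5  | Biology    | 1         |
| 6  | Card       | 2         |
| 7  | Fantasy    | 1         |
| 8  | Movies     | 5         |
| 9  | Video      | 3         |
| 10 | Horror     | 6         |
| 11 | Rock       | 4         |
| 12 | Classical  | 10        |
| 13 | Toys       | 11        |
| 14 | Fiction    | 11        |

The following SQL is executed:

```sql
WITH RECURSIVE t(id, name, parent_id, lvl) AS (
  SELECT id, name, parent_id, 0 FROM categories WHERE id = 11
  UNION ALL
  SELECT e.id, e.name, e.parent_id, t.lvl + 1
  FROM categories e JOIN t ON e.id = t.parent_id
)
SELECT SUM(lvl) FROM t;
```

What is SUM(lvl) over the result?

Base: id=11 (Rock), parent_id=4, lvl 0.
Iteration 1: join on id=4 -> Comedy (id 4, parent_id=3, lvl 1).
Iteration 2: join on id=3 -> Games (id 3, parent_id=2, lvl 2).
Iteration 3: join on id=2 -> Science (id 2, parent_id=1, lvl 3).
Iteration 4: join on id=1 -> NonFiction (id 1, parent_id=NULL, lvl 4).
Iteration 5: parent_id is NULL; no match; recursion stops.
SUM(lvl) = 0 + 1 + 2 + 3 + 4 = 10.

10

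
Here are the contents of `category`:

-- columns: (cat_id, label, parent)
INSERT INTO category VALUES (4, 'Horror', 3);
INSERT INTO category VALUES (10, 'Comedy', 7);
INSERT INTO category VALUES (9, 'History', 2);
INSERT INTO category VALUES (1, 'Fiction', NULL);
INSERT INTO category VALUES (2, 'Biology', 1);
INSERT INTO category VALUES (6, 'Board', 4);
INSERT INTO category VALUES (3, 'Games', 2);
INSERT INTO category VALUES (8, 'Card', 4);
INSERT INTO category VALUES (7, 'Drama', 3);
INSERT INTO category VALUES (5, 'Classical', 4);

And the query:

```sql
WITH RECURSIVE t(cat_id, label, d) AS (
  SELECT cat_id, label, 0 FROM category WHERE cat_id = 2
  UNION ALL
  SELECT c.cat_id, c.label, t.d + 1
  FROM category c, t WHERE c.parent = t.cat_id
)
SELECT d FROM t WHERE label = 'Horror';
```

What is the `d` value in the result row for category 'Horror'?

Base: cat_id=2 (Biology) at d 0.
Iteration 1: rows with parent in {2} -> Games (id 3, d 1), History (id 9, d 1).
Iteration 2: rows with parent in {3,9} -> Horror (id 4, d 2), Drama (id 7, d 2).
Iteration 3: rows with parent in {4,7} -> Classical (id 5, d 3), Board (id 6, d 3), Card (id 8, d 3), Comedy (id 10, d 3).
Iteration 4: no rows with parent in {5,6,8,10}; recursion stops.

2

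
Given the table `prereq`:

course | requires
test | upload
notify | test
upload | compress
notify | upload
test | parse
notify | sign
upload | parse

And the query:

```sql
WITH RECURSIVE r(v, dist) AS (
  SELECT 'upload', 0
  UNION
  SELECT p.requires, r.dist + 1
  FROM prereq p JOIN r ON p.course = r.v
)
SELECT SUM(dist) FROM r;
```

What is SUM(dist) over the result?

2

Base: (upload, dist=0).
Iteration 1: edges from {upload} -> (compress, dist=1), (parse, dist=1).
Iteration 2: no outgoing edges from {compress,parse}; recursion stops.
SUM(dist) = 0 + 1 + 1 = 2.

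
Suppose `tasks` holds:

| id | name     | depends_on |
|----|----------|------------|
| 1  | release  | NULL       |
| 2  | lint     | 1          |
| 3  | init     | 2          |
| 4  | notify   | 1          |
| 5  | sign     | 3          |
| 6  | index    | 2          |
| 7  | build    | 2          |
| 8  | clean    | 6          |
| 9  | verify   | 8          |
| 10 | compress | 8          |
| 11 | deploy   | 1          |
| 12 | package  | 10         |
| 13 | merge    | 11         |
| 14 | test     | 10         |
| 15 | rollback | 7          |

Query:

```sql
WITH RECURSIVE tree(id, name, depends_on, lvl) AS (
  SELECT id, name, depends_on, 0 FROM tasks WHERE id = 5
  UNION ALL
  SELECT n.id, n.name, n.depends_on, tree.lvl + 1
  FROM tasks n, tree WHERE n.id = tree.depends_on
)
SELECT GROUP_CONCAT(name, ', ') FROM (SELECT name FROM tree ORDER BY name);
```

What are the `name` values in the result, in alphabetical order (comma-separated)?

Base: id=5 (sign), depends_on=3, lvl 0.
Iteration 1: join on id=3 -> init (id 3, depends_on=2, lvl 1).
Iteration 2: join on id=2 -> lint (id 2, depends_on=1, lvl 2).
Iteration 3: join on id=1 -> release (id 1, depends_on=NULL, lvl 3).
Iteration 4: depends_on is NULL; no match; recursion stops.

init, lint, release, sign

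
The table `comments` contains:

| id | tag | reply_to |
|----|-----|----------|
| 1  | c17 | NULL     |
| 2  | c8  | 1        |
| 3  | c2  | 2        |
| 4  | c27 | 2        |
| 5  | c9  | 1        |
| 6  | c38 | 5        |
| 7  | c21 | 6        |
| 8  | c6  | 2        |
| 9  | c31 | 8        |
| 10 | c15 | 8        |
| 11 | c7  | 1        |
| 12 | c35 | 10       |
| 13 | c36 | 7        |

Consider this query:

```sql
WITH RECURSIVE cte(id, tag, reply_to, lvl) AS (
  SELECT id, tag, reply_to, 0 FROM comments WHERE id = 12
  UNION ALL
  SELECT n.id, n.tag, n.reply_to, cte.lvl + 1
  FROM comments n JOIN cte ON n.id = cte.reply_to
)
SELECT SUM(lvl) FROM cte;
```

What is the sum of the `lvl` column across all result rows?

Base: id=12 (c35), reply_to=10, lvl 0.
Iteration 1: join on id=10 -> c15 (id 10, reply_to=8, lvl 1).
Iteration 2: join on id=8 -> c6 (id 8, reply_to=2, lvl 2).
Iteration 3: join on id=2 -> c8 (id 2, reply_to=1, lvl 3).
Iteration 4: join on id=1 -> c17 (id 1, reply_to=NULL, lvl 4).
Iteration 5: reply_to is NULL; no match; recursion stops.
SUM(lvl) = 0 + 1 + 2 + 3 + 4 = 10.

10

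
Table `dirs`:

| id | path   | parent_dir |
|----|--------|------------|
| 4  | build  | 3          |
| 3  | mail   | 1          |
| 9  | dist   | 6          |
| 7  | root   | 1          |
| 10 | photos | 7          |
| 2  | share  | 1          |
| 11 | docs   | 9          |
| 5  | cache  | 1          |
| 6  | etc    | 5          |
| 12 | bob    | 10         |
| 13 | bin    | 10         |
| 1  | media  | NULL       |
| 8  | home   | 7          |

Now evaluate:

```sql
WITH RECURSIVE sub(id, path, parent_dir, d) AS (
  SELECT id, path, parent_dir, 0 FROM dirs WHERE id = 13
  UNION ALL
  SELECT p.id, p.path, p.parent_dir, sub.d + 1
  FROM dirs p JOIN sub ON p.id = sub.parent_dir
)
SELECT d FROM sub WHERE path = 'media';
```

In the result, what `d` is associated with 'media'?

Base: id=13 (bin), parent_dir=10, d 0.
Iteration 1: join on id=10 -> photos (id 10, parent_dir=7, d 1).
Iteration 2: join on id=7 -> root (id 7, parent_dir=1, d 2).
Iteration 3: join on id=1 -> media (id 1, parent_dir=NULL, d 3).
Iteration 4: parent_dir is NULL; no match; recursion stops.

3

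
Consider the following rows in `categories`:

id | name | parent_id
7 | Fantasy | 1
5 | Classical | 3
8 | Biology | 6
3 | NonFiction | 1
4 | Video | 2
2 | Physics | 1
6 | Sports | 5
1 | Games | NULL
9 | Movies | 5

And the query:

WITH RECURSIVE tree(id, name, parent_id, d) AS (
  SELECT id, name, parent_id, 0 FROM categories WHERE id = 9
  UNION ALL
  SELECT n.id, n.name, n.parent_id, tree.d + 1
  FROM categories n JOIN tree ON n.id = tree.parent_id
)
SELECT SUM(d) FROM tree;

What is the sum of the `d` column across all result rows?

Base: id=9 (Movies), parent_id=5, d 0.
Iteration 1: join on id=5 -> Classical (id 5, parent_id=3, d 1).
Iteration 2: join on id=3 -> NonFiction (id 3, parent_id=1, d 2).
Iteration 3: join on id=1 -> Games (id 1, parent_id=NULL, d 3).
Iteration 4: parent_id is NULL; no match; recursion stops.
SUM(d) = 0 + 1 + 2 + 3 = 6.

6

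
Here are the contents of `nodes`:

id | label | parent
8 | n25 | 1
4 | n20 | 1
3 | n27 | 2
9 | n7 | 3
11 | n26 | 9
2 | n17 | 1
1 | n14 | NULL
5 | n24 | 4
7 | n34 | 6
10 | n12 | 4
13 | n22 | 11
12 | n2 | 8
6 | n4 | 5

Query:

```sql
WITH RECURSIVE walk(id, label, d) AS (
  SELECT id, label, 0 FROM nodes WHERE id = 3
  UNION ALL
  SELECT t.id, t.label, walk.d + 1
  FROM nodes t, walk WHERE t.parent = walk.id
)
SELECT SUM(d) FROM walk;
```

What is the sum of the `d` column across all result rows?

Base: id=3 (n27) at d 0.
Iteration 1: rows with parent in {3} -> n7 (id 9, d 1).
Iteration 2: rows with parent in {9} -> n26 (id 11, d 2).
Iteration 3: rows with parent in {11} -> n22 (id 13, d 3).
Iteration 4: no rows with parent in {13}; recursion stops.
SUM(d) = 0 + 1 + 2 + 3 = 6.

6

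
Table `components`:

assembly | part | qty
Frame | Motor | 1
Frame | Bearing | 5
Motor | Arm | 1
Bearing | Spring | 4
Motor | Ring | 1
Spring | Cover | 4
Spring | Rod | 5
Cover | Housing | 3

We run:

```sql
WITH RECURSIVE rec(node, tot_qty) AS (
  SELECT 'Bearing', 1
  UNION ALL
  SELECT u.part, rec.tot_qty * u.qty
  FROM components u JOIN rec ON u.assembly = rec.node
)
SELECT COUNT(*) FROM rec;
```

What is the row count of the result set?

Base: (Bearing, tot_qty=1).
Iteration 1: components of {Bearing} -> Spring = 1*4 = 4.
Iteration 2: components of {Spring} -> Cover = 4*4 = 16, Rod = 4*5 = 20.
Iteration 3: components of {Cover,Rod} -> Housing = 16*3 = 48.
Iteration 4: no further components; recursion stops.
Total rows emitted: 5.

5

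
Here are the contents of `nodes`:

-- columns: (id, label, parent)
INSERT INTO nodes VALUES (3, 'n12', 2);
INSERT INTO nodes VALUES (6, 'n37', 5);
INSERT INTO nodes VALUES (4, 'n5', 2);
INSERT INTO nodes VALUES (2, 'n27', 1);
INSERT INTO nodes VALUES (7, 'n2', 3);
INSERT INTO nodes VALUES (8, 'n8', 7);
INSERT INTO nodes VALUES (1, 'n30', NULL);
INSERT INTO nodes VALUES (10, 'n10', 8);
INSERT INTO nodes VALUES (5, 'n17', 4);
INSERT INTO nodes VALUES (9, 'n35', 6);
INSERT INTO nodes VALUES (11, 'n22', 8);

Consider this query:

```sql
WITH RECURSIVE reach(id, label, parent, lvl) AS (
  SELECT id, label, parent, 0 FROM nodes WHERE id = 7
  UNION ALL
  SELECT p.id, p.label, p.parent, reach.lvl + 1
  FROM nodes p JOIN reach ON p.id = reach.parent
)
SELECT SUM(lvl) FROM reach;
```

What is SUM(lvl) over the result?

6

Base: id=7 (n2), parent=3, lvl 0.
Iteration 1: join on id=3 -> n12 (id 3, parent=2, lvl 1).
Iteration 2: join on id=2 -> n27 (id 2, parent=1, lvl 2).
Iteration 3: join on id=1 -> n30 (id 1, parent=NULL, lvl 3).
Iteration 4: parent is NULL; no match; recursion stops.
SUM(lvl) = 0 + 1 + 2 + 3 = 6.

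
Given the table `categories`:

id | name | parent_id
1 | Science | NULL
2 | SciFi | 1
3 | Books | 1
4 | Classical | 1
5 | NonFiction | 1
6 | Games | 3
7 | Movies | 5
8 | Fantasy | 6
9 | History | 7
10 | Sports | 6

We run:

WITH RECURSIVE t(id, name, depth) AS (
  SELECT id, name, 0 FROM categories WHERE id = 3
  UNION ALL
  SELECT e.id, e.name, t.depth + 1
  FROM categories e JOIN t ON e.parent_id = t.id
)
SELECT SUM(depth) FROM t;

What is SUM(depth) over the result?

5

Base: id=3 (Books) at depth 0.
Iteration 1: rows with parent_id in {3} -> Games (id 6, depth 1).
Iteration 2: rows with parent_id in {6} -> Fantasy (id 8, depth 2), Sports (id 10, depth 2).
Iteration 3: no rows with parent_id in {8,10}; recursion stops.
SUM(depth) = 0 + 1 + 2 + 2 = 5.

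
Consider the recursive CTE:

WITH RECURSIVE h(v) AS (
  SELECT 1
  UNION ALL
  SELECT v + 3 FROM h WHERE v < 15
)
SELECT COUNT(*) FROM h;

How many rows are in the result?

6

Base: v=1.
Iteration 1: 1 < 15 holds -> v = 1 + 3 = 4.
Iteration 2: 4 < 15 holds -> v = 4 + 3 = 7.
Iteration 3: 7 < 15 holds -> v = 7 + 3 = 10.
Iteration 4: 10 < 15 holds -> v = 10 + 3 = 13.
Iteration 5: 13 < 15 holds -> v = 13 + 3 = 16.
Iteration 6: 16 < 15 fails; recursion stops.
Total rows emitted: 6.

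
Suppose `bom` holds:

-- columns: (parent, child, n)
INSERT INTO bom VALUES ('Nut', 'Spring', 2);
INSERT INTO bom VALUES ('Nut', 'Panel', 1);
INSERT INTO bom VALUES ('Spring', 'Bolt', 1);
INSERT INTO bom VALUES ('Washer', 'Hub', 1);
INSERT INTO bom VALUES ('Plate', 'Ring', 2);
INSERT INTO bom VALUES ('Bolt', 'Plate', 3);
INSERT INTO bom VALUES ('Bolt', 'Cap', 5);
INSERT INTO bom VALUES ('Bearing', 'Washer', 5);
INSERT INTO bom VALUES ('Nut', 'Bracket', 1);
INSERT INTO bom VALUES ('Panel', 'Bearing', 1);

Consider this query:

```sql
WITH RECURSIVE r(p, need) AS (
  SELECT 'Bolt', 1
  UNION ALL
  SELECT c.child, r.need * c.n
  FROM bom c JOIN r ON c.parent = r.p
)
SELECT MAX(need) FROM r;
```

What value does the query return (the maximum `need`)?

6

Base: (Bolt, need=1).
Iteration 1: components of {Bolt} -> Cap = 1*5 = 5, Plate = 1*3 = 3.
Iteration 2: components of {Cap,Plate} -> Ring = 3*2 = 6.
Iteration 3: no further components; recursion stops.
need values: 1, 3, 5, 6; the maximum is 6.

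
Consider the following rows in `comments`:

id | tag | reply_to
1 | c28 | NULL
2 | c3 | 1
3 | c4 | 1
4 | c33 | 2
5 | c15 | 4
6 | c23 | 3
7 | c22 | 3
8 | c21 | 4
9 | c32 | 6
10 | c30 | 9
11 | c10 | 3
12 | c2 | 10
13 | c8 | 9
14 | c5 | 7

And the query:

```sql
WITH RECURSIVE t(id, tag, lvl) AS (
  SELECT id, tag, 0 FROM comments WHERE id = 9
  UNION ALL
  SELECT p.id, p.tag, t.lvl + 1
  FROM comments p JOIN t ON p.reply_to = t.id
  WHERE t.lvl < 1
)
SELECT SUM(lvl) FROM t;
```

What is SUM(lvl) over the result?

Base: id=9 (c32) at lvl 0.
Iteration 1: rows with reply_to in {9} -> c30 (id 10, lvl 1), c8 (id 13, lvl 1).
Iteration 2: lvl < 1 fails for all current rows; recursion stops.
SUM(lvl) = 0 + 1 + 1 = 2.

2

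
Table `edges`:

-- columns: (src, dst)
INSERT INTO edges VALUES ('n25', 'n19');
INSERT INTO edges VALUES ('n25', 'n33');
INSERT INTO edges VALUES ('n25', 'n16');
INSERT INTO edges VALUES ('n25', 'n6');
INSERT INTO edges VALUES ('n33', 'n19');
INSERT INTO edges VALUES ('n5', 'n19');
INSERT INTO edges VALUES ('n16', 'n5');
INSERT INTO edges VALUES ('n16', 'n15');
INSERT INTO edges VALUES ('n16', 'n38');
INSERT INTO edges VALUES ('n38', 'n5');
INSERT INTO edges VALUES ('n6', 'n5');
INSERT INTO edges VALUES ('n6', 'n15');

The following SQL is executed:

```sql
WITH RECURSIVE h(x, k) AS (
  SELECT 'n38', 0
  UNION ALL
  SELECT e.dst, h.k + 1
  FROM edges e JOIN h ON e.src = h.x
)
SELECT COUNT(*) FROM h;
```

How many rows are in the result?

3

Base: (n38, k=0).
Iteration 1: edges from {n38} -> (n5, k=1).
Iteration 2: edges from {n5} -> (n19, k=2).
Iteration 3: no outgoing edges from {n19}; recursion stops.
Total rows emitted: 3.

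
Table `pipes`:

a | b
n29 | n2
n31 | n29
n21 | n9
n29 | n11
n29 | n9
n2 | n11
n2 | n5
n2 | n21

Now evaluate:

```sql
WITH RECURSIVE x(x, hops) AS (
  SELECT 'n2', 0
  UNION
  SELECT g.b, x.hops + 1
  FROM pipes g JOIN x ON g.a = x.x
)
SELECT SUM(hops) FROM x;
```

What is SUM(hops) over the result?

5

Base: (n2, hops=0).
Iteration 1: edges from {n2} -> (n11, hops=1), (n21, hops=1), (n5, hops=1).
Iteration 2: edges from {n11,n21,n5} -> (n9, hops=2).
Iteration 3: no outgoing edges from {n9}; recursion stops.
SUM(hops) = 0 + 1 + 1 + 1 + 2 = 5.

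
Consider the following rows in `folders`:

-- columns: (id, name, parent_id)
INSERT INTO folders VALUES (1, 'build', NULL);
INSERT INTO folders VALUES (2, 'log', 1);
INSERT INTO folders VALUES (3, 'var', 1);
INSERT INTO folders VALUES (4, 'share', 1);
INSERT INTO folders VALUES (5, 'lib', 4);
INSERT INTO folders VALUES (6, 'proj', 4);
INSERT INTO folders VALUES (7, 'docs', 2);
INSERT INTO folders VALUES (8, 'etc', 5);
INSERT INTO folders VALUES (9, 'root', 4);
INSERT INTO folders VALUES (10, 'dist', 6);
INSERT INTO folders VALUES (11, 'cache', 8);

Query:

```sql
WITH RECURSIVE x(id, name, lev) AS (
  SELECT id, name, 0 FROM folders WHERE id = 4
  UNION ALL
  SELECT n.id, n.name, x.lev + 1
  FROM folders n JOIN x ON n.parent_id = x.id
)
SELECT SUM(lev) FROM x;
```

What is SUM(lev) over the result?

Base: id=4 (share) at lev 0.
Iteration 1: rows with parent_id in {4} -> lib (id 5, lev 1), proj (id 6, lev 1), root (id 9, lev 1).
Iteration 2: rows with parent_id in {5,6,9} -> etc (id 8, lev 2), dist (id 10, lev 2).
Iteration 3: rows with parent_id in {8,10} -> cache (id 11, lev 3).
Iteration 4: no rows with parent_id in {11}; recursion stops.
SUM(lev) = 0 + 1 + 1 + 1 + 2 + 2 + 3 = 10.

10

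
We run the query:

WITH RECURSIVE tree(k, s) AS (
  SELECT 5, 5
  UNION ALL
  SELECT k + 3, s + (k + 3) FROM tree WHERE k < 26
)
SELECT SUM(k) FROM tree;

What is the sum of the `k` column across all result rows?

Base: k=5, s=5.
Iteration 1: 5 < 26 holds -> k = 5 + 3 = 8, s = 5 + 8 = 13.
Iteration 2: 8 < 26 holds -> k = 8 + 3 = 11, s = 13 + 11 = 24.
Iteration 3: 11 < 26 holds -> k = 11 + 3 = 14, s = 24 + 14 = 38.
Iteration 4: 14 < 26 holds -> k = 14 + 3 = 17, s = 38 + 17 = 55.
Iteration 5: 17 < 26 holds -> k = 17 + 3 = 20, s = 55 + 20 = 75.
Iteration 6: 20 < 26 holds -> k = 20 + 3 = 23, s = 75 + 23 = 98.
Iteration 7: 23 < 26 holds -> k = 23 + 3 = 26, s = 98 + 26 = 124.
Iteration 8: 26 < 26 fails; recursion stops.
SUM(k) = 5 + 8 + 11 + 14 + 17 + 20 + 23 + 26 = 124.

124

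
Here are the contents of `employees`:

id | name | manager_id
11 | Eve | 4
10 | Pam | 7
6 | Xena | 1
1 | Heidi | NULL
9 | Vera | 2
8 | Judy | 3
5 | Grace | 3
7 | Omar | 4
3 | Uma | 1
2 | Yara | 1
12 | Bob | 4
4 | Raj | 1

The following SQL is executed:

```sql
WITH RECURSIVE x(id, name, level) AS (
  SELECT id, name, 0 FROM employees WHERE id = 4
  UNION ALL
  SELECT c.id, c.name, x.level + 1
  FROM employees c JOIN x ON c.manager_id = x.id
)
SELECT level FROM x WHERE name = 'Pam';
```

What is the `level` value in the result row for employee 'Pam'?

2

Base: id=4 (Raj) at level 0.
Iteration 1: rows with manager_id in {4} -> Omar (id 7, level 1), Eve (id 11, level 1), Bob (id 12, level 1).
Iteration 2: rows with manager_id in {7,11,12} -> Pam (id 10, level 2).
Iteration 3: no rows with manager_id in {10}; recursion stops.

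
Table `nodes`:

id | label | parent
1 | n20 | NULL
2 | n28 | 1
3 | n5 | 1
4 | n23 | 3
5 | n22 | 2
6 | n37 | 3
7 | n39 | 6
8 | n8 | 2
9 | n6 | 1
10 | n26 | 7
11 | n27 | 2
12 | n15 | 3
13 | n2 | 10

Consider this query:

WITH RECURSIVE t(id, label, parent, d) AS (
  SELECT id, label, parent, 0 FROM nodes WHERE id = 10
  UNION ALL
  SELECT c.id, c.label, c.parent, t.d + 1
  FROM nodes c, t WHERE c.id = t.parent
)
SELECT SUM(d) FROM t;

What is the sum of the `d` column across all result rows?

10

Base: id=10 (n26), parent=7, d 0.
Iteration 1: join on id=7 -> n39 (id 7, parent=6, d 1).
Iteration 2: join on id=6 -> n37 (id 6, parent=3, d 2).
Iteration 3: join on id=3 -> n5 (id 3, parent=1, d 3).
Iteration 4: join on id=1 -> n20 (id 1, parent=NULL, d 4).
Iteration 5: parent is NULL; no match; recursion stops.
SUM(d) = 0 + 1 + 2 + 3 + 4 = 10.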